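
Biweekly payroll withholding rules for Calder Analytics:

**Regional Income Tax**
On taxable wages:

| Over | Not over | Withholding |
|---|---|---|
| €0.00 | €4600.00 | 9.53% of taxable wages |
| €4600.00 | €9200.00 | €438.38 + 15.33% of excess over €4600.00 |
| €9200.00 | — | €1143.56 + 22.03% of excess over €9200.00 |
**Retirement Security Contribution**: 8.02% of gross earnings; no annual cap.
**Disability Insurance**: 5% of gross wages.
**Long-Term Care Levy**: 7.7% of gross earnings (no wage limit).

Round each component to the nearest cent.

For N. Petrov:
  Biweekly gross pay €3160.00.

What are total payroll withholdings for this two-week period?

€955.90

Regional Income Tax: taxable = €3160.00
  9.53% × €3160.00 = €301.15
Retirement Security Contribution: 8.02% × €3160.00 = €253.43
Disability Insurance: 5% × €3160.00 = €158.00
Long-Term Care Levy: 7.7% × €3160.00 = €243.32
Total: €301.15 + €253.43 + €158.00 + €243.32 = €955.90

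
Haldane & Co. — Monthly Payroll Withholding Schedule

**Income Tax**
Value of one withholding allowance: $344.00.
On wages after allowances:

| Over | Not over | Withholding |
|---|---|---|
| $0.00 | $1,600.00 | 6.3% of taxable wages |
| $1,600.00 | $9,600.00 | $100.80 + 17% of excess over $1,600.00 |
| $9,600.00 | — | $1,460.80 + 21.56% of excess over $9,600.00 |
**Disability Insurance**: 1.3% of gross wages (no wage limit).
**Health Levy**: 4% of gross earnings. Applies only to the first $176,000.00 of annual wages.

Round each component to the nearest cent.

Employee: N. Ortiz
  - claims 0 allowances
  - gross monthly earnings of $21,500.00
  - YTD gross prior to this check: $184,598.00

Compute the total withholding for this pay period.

Income Tax: taxable = $21,500.00
  $1,460.80 + 21.56% × ($21,500.00 − $9,600.00) = $1,460.80 + 21.56% × $11,900.00 = $4,026.44
Disability Insurance: 1.3% × $21,500.00 = $279.50
Health Levy: YTD $184,598.00 ≥ cap $176,000.00 → $0.00
Total: $4,026.44 + $279.50 + $0.00 = $4,305.94

$4,305.94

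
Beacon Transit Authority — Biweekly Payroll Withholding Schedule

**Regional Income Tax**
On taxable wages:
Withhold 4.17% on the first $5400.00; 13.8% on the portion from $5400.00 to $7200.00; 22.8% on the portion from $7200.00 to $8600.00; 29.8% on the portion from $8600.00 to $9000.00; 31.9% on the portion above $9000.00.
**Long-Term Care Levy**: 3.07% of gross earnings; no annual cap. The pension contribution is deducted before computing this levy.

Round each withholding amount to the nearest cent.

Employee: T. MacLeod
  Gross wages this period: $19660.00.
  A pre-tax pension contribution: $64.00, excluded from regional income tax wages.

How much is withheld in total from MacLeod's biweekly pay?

$4893.70

Regional Income Tax: taxable = $19660.00 − $64.00 = $19596.00
  $911.98 + 31.9% × ($19596.00 − $9000.00) = $911.98 + 31.9% × $10596.00 = $4292.10
Long-Term Care Levy: 3.07% × $19596.00 = $601.60
Total: $4292.10 + $601.60 = $4893.70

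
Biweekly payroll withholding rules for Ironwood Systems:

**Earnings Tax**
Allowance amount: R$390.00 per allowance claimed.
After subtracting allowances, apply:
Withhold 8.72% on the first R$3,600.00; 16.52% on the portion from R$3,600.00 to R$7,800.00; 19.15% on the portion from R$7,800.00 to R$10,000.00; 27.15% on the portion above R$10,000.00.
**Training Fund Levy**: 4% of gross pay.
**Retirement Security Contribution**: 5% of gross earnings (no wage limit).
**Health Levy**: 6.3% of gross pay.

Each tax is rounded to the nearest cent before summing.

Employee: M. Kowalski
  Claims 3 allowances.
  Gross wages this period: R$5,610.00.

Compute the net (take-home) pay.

Earnings Tax: taxable = R$5,610.00 − 3×R$390.00 = R$4,440.00
  R$313.92 + 16.52% × (R$4,440.00 − R$3,600.00) = R$313.92 + 16.52% × R$840.00 = R$452.69
Training Fund Levy: 4% × R$5,610.00 = R$224.40
Retirement Security Contribution: 5% × R$5,610.00 = R$280.50
Health Levy: 6.3% × R$5,610.00 = R$353.43
Total withheld: R$452.69 + R$224.40 + R$280.50 + R$353.43 = R$1,311.02
Net pay: R$5,610.00 − R$1,311.02 = R$4,298.98

R$4,298.98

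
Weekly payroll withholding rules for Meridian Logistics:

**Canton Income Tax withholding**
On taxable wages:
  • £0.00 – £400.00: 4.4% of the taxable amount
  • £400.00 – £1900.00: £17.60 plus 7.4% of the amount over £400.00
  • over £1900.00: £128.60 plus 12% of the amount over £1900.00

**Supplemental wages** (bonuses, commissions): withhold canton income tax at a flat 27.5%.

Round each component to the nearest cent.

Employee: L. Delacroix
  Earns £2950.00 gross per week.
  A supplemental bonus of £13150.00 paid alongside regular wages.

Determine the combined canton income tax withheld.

£3870.85

Canton Income Tax: taxable = £2950.00
  £128.60 + 12% × (£2950.00 − £1900.00) = £128.60 + 12% × £1050.00 = £254.60
Supplemental (27.5% flat on bonus): 27.5% × £13150.00 = £3616.25
Total canton income tax: £254.60 + £3616.25 = £3870.85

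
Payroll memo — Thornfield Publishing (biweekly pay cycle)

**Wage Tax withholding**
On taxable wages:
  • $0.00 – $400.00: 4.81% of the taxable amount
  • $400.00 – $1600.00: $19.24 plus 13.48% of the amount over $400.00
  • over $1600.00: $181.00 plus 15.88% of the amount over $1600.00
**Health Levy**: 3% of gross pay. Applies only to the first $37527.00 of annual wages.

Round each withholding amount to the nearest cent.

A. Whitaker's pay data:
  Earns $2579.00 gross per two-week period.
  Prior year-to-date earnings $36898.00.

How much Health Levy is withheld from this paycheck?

$18.87

Health Levy: cap $37527.00 − YTD $36898.00 = $629.00 subject; 3% × $629.00 = $18.87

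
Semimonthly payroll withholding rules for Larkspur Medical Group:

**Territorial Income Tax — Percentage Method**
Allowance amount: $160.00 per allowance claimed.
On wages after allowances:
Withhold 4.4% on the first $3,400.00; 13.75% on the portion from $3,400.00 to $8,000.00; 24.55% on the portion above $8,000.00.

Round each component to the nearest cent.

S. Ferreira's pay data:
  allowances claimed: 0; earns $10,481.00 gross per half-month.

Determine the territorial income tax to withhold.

Territorial Income Tax: taxable = $10,481.00
  $782.10 + 24.55% × ($10,481.00 − $8,000.00) = $782.10 + 24.55% × $2,481.00 = $1,391.19

$1,391.19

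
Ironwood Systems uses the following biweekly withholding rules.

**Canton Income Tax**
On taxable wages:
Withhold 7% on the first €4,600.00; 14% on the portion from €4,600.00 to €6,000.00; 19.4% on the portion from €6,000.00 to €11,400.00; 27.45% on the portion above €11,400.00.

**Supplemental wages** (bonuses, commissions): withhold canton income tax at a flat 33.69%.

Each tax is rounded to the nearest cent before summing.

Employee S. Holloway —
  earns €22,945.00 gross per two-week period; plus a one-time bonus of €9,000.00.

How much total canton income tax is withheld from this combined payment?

Canton Income Tax: taxable = €22,945.00
  €1,565.60 + 27.45% × (€22,945.00 − €11,400.00) = €1,565.60 + 27.45% × €11,545.00 = €4,734.70
Supplemental (33.69% flat on bonus): 33.69% × €9,000.00 = €3,032.10
Total canton income tax: €4,734.70 + €3,032.10 = €7,766.80

€7,766.80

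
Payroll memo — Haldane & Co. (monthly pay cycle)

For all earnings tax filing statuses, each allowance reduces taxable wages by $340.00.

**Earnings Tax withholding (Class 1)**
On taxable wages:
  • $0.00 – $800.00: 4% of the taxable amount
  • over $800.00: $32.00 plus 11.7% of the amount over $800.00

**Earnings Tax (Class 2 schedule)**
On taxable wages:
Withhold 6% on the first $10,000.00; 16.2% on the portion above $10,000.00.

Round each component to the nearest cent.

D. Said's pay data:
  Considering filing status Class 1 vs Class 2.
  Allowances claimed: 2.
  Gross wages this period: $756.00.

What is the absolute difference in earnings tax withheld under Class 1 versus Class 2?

Earnings Tax (Class 1): taxable = $756.00 − 2×$340.00 = $76.00
  4% × $76.00 = $3.04
Earnings Tax (Class 2): taxable = $756.00 − 2×$340.00 = $76.00
  6% × $76.00 = $4.56
Difference: |$3.04 − $4.56| = $1.52 (higher under Class 2)

$1.52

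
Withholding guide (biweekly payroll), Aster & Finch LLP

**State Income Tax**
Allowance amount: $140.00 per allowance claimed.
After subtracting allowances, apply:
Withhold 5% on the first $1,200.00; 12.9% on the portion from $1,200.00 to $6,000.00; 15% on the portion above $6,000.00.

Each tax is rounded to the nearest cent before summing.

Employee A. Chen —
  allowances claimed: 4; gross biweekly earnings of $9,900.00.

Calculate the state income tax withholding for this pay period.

State Income Tax: taxable = $9,900.00 − 4×$140.00 = $9,340.00
  $679.20 + 15% × ($9,340.00 − $6,000.00) = $679.20 + 15% × $3,340.00 = $1,180.20

$1,180.20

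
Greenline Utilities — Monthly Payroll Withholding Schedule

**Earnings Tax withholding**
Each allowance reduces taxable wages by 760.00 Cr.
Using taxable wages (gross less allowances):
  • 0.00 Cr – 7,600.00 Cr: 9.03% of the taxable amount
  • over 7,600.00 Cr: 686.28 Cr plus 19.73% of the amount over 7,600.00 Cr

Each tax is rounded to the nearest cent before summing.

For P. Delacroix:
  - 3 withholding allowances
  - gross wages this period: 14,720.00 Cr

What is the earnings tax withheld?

Earnings Tax: taxable = 14,720.00 Cr − 3×760.00 Cr = 12,440.00 Cr
  686.28 Cr + 19.73% × (12,440.00 Cr − 7,600.00 Cr) = 686.28 Cr + 19.73% × 4,840.00 Cr = 1,641.21 Cr

1,641.21 Cr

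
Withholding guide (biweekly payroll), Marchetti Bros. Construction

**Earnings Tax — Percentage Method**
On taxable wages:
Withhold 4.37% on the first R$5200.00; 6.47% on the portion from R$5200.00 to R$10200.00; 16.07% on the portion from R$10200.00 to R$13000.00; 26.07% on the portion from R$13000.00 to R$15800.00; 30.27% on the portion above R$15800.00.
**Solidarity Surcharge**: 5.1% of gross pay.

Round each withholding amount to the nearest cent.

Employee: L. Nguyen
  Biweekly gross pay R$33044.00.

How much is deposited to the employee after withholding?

R$24408.34

Earnings Tax: taxable = R$33044.00
  R$1730.66 + 30.27% × (R$33044.00 − R$15800.00) = R$1730.66 + 30.27% × R$17244.00 = R$6950.42
Solidarity Surcharge: 5.1% × R$33044.00 = R$1685.24
Total withheld: R$6950.42 + R$1685.24 = R$8635.66
Net pay: R$33044.00 − R$8635.66 = R$24408.34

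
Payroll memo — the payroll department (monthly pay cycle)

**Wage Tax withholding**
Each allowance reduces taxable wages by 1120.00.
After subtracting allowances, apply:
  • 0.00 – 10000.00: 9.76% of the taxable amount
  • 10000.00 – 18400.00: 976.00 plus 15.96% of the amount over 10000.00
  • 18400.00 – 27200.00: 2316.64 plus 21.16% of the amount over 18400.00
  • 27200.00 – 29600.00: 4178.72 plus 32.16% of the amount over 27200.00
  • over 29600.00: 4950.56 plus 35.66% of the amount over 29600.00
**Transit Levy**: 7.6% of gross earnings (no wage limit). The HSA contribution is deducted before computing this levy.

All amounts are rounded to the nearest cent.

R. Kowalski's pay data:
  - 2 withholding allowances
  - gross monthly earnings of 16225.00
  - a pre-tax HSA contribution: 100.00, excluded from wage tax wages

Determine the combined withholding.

2821.55

Wage Tax: taxable = 16225.00 − 100.00 − 2×1120.00 = 13885.00
  976.00 + 15.96% × (13885.00 − 10000.00) = 976.00 + 15.96% × 3885.00 = 1596.05
Transit Levy: 7.6% × 16125.00 = 1225.50
Total: 1596.05 + 1225.50 = 2821.55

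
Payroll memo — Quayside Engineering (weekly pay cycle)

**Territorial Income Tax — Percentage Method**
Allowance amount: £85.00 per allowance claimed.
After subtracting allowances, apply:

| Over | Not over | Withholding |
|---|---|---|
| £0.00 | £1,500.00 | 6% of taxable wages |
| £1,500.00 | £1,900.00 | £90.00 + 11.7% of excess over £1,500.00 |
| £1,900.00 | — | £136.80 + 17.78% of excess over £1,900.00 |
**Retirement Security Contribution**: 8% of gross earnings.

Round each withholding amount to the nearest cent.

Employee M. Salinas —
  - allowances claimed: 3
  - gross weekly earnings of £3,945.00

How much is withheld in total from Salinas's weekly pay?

£770.66

Territorial Income Tax: taxable = £3,945.00 − 3×£85.00 = £3,690.00
  £136.80 + 17.78% × (£3,690.00 − £1,900.00) = £136.80 + 17.78% × £1,790.00 = £455.06
Retirement Security Contribution: 8% × £3,945.00 = £315.60
Total: £455.06 + £315.60 = £770.66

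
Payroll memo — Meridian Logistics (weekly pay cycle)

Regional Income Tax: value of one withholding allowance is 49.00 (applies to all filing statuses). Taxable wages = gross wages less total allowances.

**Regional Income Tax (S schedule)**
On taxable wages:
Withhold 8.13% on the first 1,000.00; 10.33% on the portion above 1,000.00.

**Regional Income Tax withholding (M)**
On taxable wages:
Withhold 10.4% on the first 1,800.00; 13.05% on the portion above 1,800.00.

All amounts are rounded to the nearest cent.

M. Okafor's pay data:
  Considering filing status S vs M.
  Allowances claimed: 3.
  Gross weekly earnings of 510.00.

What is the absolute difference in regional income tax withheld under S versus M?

8.24

Regional Income Tax (S): taxable = 510.00 − 3×49.00 = 363.00
  8.13% × 363.00 = 29.51
Regional Income Tax (M): taxable = 510.00 − 3×49.00 = 363.00
  10.4% × 363.00 = 37.75
Difference: |29.51 − 37.75| = 8.24 (higher under M)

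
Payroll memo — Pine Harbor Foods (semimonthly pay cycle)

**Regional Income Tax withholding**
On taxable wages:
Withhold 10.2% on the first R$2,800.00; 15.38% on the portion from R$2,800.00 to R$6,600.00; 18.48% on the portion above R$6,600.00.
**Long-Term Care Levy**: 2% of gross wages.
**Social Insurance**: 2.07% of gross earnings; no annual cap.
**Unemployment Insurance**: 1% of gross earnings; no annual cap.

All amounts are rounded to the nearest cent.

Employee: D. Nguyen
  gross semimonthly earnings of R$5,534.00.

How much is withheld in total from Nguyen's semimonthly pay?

R$986.66

Regional Income Tax: taxable = R$5,534.00
  R$285.60 + 15.38% × (R$5,534.00 − R$2,800.00) = R$285.60 + 15.38% × R$2,734.00 = R$706.09
Long-Term Care Levy: 2% × R$5,534.00 = R$110.68
Social Insurance: 2.07% × R$5,534.00 = R$114.55
Unemployment Insurance: 1% × R$5,534.00 = R$55.34
Total: R$706.09 + R$110.68 + R$114.55 + R$55.34 = R$986.66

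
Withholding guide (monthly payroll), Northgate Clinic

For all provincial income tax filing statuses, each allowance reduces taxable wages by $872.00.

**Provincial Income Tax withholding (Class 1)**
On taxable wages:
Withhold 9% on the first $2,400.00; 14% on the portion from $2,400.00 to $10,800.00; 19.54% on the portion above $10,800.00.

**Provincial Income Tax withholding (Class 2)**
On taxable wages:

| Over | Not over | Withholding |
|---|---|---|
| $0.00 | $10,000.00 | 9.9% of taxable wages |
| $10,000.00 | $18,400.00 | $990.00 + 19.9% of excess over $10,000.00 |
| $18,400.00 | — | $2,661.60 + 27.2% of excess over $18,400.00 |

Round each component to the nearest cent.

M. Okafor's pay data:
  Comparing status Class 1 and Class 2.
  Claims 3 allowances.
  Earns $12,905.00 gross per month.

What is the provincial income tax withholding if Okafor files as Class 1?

$1,320.46

Provincial Income Tax (Class 1): taxable = $12,905.00 − 3×$872.00 = $10,289.00
  $216.00 + 14% × ($10,289.00 − $2,400.00) = $216.00 + 14% × $7,889.00 = $1,320.46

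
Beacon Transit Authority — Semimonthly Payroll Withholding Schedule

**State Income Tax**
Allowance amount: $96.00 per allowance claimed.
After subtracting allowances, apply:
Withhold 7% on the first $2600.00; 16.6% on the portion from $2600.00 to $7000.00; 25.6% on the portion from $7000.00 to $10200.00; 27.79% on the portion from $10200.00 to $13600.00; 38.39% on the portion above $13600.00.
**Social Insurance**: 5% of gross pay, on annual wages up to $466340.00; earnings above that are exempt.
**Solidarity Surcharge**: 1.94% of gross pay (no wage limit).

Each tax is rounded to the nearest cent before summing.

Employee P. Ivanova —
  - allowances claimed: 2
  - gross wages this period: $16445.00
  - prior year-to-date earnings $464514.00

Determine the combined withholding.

State Income Tax: taxable = $16445.00 − 2×$96.00 = $16253.00
  $2676.46 + 38.39% × ($16253.00 − $13600.00) = $2676.46 + 38.39% × $2653.00 = $3694.95
Social Insurance: cap $466340.00 − YTD $464514.00 = $1826.00 subject; 5% × $1826.00 = $91.30
Solidarity Surcharge: 1.94% × $16445.00 = $319.03
Total: $3694.95 + $91.30 + $319.03 = $4105.28

$4105.28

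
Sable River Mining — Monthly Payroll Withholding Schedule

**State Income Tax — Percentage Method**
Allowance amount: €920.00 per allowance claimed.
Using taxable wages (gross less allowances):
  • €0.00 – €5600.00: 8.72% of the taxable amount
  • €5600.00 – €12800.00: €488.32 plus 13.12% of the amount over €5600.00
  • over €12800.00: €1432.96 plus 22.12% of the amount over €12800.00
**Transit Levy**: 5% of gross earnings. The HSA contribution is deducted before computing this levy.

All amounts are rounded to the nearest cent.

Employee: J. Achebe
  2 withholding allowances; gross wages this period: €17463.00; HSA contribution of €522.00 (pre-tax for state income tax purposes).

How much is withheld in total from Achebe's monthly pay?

State Income Tax: taxable = €17463.00 − €522.00 − 2×€920.00 = €15101.00
  €1432.96 + 22.12% × (€15101.00 − €12800.00) = €1432.96 + 22.12% × €2301.00 = €1941.94
Transit Levy: 5% × €16941.00 = €847.05
Total: €1941.94 + €847.05 = €2788.99

€2788.99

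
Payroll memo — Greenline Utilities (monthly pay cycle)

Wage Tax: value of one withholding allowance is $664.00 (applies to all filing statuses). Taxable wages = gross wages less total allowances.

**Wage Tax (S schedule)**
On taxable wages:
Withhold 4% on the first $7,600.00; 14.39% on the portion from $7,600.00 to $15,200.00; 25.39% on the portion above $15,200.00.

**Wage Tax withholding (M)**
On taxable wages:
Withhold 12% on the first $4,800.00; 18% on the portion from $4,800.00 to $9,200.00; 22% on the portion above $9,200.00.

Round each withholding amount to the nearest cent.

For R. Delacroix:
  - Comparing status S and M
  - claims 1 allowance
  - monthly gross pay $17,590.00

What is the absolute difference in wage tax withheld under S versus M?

$1,231.85

Wage Tax (S): taxable = $17,590.00 − 1×$664.00 = $16,926.00
  $1,397.64 + 25.39% × ($16,926.00 − $15,200.00) = $1,397.64 + 25.39% × $1,726.00 = $1,835.87
Wage Tax (M): taxable = $17,590.00 − 1×$664.00 = $16,926.00
  $1,368.00 + 22% × ($16,926.00 − $9,200.00) = $1,368.00 + 22% × $7,726.00 = $3,067.72
Difference: |$1,835.87 − $3,067.72| = $1,231.85 (higher under M)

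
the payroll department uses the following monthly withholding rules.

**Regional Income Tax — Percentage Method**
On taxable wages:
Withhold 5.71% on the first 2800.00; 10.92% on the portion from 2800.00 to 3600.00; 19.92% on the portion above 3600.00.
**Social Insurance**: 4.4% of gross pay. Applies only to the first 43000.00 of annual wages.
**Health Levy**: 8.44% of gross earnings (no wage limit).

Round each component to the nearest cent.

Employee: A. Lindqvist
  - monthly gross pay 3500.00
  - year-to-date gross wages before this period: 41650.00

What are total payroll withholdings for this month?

Regional Income Tax: taxable = 3500.00
  159.88 + 10.92% × (3500.00 − 2800.00) = 159.88 + 10.92% × 700.00 = 236.32
Social Insurance: cap 43000.00 − YTD 41650.00 = 1350.00 subject; 4.4% × 1350.00 = 59.40
Health Levy: 8.44% × 3500.00 = 295.40
Total: 236.32 + 59.40 + 295.40 = 591.12

591.12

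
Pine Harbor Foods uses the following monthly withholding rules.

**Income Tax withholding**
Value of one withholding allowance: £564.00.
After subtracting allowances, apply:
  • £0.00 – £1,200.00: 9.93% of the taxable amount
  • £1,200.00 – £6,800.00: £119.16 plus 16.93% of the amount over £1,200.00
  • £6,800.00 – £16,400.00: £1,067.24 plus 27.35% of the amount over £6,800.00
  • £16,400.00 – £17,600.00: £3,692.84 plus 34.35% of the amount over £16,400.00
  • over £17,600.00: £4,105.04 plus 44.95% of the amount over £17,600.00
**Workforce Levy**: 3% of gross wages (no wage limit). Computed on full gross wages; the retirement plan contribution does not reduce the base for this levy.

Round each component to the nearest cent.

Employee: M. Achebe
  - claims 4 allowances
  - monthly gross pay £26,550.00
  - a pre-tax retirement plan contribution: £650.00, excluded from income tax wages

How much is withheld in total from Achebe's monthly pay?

Income Tax: taxable = £26,550.00 − £650.00 − 4×£564.00 = £23,644.00
  £4,105.04 + 44.95% × (£23,644.00 − £17,600.00) = £4,105.04 + 44.95% × £6,044.00 = £6,821.82
Workforce Levy: 3% × £26,550.00 = £796.50
Total: £6,821.82 + £796.50 = £7,618.32

£7,618.32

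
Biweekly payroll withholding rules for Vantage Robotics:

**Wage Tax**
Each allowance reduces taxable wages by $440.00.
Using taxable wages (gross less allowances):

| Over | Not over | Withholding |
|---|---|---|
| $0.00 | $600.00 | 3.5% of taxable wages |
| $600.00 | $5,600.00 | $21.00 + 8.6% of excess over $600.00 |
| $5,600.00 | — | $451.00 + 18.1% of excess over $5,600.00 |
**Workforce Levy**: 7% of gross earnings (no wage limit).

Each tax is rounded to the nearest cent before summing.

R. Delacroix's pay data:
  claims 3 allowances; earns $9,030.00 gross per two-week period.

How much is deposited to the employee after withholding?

$7,564.99

Wage Tax: taxable = $9,030.00 − 3×$440.00 = $7,710.00
  $451.00 + 18.1% × ($7,710.00 − $5,600.00) = $451.00 + 18.1% × $2,110.00 = $832.91
Workforce Levy: 7% × $9,030.00 = $632.10
Total withheld: $832.91 + $632.10 = $1,465.01
Net pay: $9,030.00 − $1,465.01 = $7,564.99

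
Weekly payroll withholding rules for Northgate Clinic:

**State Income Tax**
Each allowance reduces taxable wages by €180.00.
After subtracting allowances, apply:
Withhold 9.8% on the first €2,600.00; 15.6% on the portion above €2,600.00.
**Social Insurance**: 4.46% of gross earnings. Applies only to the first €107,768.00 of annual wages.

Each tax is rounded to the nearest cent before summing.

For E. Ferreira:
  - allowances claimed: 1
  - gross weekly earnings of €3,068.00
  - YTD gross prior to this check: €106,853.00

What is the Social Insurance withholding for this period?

€40.81

Social Insurance: cap €107,768.00 − YTD €106,853.00 = €915.00 subject; 4.46% × €915.00 = €40.81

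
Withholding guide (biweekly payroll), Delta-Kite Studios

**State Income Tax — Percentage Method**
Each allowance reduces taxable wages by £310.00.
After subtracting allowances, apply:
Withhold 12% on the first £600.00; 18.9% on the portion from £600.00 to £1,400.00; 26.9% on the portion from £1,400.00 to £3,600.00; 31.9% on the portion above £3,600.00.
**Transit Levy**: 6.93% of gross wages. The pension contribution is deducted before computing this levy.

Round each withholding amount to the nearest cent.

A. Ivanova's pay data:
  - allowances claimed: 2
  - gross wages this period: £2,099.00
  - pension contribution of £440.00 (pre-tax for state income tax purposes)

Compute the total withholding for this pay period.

State Income Tax: taxable = £2,099.00 − £440.00 − 2×£310.00 = £1,039.00
  £72.00 + 18.9% × (£1,039.00 − £600.00) = £72.00 + 18.9% × £439.00 = £154.97
Transit Levy: 6.93% × £1,659.00 = £114.97
Total: £154.97 + £114.97 = £269.94

£269.94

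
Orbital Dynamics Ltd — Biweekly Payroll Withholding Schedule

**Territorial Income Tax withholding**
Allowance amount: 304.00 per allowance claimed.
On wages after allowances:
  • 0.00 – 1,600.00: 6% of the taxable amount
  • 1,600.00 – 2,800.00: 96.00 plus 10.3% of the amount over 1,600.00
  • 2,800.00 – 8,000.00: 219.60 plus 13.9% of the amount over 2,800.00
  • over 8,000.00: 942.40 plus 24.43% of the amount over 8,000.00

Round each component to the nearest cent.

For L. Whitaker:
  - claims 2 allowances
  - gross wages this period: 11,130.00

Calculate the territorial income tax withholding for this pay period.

Territorial Income Tax: taxable = 11,130.00 − 2×304.00 = 10,522.00
  942.40 + 24.43% × (10,522.00 − 8,000.00) = 942.40 + 24.43% × 2,522.00 = 1,558.52

1,558.52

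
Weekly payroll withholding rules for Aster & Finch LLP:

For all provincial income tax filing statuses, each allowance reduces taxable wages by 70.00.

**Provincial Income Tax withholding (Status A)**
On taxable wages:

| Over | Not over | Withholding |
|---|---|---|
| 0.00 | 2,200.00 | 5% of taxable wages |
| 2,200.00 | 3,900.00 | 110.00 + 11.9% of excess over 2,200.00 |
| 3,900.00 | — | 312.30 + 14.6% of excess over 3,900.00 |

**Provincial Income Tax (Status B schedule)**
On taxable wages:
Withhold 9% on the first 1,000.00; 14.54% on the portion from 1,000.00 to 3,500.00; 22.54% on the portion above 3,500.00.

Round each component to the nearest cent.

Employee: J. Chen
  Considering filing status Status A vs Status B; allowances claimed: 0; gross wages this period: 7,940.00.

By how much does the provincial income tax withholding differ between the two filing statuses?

552.14

Provincial Income Tax (Status A): taxable = 7,940.00
  312.30 + 14.6% × (7,940.00 − 3,900.00) = 312.30 + 14.6% × 4,040.00 = 902.14
Provincial Income Tax (Status B): taxable = 7,940.00
  453.50 + 22.54% × (7,940.00 − 3,500.00) = 453.50 + 22.54% × 4,440.00 = 1,454.28
Difference: |902.14 − 1,454.28| = 552.14 (higher under Status B)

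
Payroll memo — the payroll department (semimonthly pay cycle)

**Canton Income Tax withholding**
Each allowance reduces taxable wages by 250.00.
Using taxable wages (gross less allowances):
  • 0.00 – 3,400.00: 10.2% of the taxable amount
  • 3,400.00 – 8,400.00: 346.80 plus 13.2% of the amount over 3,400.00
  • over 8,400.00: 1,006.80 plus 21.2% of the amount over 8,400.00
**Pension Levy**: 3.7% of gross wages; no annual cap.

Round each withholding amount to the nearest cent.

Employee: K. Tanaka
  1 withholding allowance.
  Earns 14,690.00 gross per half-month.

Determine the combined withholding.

2,830.81

Canton Income Tax: taxable = 14,690.00 − 1×250.00 = 14,440.00
  1,006.80 + 21.2% × (14,440.00 − 8,400.00) = 1,006.80 + 21.2% × 6,040.00 = 2,287.28
Pension Levy: 3.7% × 14,690.00 = 543.53
Total: 2,287.28 + 543.53 = 2,830.81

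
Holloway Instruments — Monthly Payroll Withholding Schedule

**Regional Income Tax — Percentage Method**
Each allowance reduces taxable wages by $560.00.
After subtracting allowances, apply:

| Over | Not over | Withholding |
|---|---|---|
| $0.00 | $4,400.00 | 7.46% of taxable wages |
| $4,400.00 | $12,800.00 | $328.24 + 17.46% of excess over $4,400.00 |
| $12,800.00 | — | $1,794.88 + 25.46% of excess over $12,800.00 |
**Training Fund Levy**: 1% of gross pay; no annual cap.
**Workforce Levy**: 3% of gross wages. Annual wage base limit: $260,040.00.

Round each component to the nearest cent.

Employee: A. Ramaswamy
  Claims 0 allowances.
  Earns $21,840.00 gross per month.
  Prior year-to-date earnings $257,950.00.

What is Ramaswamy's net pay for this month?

Regional Income Tax: taxable = $21,840.00
  $1,794.88 + 25.46% × ($21,840.00 − $12,800.00) = $1,794.88 + 25.46% × $9,040.00 = $4,096.46
Training Fund Levy: 1% × $21,840.00 = $218.40
Workforce Levy: cap $260,040.00 − YTD $257,950.00 = $2,090.00 subject; 3% × $2,090.00 = $62.70
Total withheld: $4,096.46 + $218.40 + $62.70 = $4,377.56
Net pay: $21,840.00 − $4,377.56 = $17,462.44

$17,462.44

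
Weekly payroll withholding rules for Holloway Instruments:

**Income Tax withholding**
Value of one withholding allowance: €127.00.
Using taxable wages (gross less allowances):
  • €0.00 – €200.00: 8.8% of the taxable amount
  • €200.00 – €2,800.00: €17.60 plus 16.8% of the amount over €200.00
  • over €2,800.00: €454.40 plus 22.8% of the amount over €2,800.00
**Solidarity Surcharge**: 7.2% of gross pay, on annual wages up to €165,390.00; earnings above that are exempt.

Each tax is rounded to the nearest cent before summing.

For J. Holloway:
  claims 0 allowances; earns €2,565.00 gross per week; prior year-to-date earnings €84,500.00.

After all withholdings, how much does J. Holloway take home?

Income Tax: taxable = €2,565.00
  €17.60 + 16.8% × (€2,565.00 − €200.00) = €17.60 + 16.8% × €2,365.00 = €414.92
Solidarity Surcharge: 7.2% × €2,565.00 = €184.68
Total withheld: €414.92 + €184.68 = €599.60
Net pay: €2,565.00 − €599.60 = €1,965.40

€1,965.40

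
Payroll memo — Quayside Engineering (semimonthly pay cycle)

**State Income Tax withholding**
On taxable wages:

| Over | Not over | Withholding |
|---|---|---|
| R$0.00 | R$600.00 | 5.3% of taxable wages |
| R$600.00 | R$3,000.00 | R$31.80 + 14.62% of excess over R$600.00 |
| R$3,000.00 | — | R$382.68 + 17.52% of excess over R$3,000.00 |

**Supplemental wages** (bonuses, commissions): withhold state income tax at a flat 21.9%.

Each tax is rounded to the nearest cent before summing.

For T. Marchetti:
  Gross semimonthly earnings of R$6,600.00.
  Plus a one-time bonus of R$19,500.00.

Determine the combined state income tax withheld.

State Income Tax: taxable = R$6,600.00
  R$382.68 + 17.52% × (R$6,600.00 − R$3,000.00) = R$382.68 + 17.52% × R$3,600.00 = R$1,013.40
Supplemental (21.9% flat on bonus): 21.9% × R$19,500.00 = R$4,270.50
Total state income tax: R$1,013.40 + R$4,270.50 = R$5,283.90

R$5,283.90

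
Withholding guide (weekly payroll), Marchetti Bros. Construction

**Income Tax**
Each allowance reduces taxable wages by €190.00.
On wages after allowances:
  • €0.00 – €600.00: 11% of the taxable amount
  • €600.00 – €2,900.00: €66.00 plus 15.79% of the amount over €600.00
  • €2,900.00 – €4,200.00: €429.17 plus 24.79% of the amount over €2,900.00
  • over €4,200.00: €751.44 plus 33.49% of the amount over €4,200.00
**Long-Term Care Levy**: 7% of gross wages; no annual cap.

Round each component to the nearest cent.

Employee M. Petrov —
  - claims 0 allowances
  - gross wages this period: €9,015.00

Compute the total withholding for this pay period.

€2,995.03

Income Tax: taxable = €9,015.00
  €751.44 + 33.49% × (€9,015.00 − €4,200.00) = €751.44 + 33.49% × €4,815.00 = €2,363.98
Long-Term Care Levy: 7% × €9,015.00 = €631.05
Total: €2,363.98 + €631.05 = €2,995.03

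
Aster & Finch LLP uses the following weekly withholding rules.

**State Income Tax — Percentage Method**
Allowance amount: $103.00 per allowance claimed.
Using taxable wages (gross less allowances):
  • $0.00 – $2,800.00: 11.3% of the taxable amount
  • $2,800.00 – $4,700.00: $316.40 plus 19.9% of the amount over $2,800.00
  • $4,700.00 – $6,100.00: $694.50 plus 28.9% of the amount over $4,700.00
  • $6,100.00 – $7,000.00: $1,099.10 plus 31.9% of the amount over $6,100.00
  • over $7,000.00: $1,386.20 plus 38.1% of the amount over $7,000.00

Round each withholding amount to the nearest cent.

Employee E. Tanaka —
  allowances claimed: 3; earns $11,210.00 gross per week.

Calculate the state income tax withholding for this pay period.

$2,872.48

State Income Tax: taxable = $11,210.00 − 3×$103.00 = $10,901.00
  $1,386.20 + 38.1% × ($10,901.00 − $7,000.00) = $1,386.20 + 38.1% × $3,901.00 = $2,872.48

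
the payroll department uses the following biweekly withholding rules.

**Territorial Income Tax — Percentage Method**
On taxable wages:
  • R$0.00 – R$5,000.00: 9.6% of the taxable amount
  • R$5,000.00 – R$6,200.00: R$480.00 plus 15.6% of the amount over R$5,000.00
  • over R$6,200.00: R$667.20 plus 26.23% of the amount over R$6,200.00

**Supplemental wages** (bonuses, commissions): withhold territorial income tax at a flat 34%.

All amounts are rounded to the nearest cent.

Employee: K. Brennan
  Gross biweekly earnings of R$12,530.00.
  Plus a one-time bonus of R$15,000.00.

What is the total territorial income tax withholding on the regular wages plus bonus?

Territorial Income Tax: taxable = R$12,530.00
  R$667.20 + 26.23% × (R$12,530.00 − R$6,200.00) = R$667.20 + 26.23% × R$6,330.00 = R$2,327.56
Supplemental (34% flat on bonus): 34% × R$15,000.00 = R$5,100.00
Total territorial income tax: R$2,327.56 + R$5,100.00 = R$7,427.56

R$7,427.56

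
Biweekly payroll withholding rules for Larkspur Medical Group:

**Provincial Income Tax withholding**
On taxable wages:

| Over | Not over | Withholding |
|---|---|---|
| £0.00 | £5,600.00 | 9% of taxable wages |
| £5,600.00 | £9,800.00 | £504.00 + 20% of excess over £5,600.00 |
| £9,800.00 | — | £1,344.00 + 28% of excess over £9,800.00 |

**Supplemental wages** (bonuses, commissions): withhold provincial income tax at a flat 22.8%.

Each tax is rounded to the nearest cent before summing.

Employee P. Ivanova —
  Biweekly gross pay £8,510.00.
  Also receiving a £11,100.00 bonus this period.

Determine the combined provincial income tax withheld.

£3,616.80

Provincial Income Tax: taxable = £8,510.00
  £504.00 + 20% × (£8,510.00 − £5,600.00) = £504.00 + 20% × £2,910.00 = £1,086.00
Supplemental (22.8% flat on bonus): 22.8% × £11,100.00 = £2,530.80
Total provincial income tax: £1,086.00 + £2,530.80 = £3,616.80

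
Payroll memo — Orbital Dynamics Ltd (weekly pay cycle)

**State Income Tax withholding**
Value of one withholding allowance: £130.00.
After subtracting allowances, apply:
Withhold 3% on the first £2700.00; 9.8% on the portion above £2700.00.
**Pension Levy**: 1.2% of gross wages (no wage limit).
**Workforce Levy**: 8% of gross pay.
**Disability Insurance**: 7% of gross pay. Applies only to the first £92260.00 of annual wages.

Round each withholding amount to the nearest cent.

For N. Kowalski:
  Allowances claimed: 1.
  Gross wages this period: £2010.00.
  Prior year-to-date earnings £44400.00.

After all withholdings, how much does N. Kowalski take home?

£1627.98

State Income Tax: taxable = £2010.00 − 1×£130.00 = £1880.00
  3% × £1880.00 = £56.40
Pension Levy: 1.2% × £2010.00 = £24.12
Workforce Levy: 8% × £2010.00 = £160.80
Disability Insurance: 7% × £2010.00 = £140.70
Total withheld: £56.40 + £24.12 + £160.80 + £140.70 = £382.02
Net pay: £2010.00 − £382.02 = £1627.98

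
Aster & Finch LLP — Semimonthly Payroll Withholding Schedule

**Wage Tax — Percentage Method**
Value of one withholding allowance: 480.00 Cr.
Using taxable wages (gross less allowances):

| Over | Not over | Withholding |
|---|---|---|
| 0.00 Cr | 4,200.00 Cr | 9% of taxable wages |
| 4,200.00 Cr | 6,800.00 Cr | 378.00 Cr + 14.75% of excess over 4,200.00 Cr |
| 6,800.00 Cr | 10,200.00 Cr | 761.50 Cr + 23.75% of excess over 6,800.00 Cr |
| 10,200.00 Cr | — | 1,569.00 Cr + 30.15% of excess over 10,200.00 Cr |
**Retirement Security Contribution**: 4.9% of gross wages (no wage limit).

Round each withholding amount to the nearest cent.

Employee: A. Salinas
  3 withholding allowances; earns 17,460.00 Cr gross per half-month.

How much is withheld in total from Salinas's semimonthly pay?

Wage Tax: taxable = 17,460.00 Cr − 3×480.00 Cr = 16,020.00 Cr
  1,569.00 Cr + 30.15% × (16,020.00 Cr − 10,200.00 Cr) = 1,569.00 Cr + 30.15% × 5,820.00 Cr = 3,323.73 Cr
Retirement Security Contribution: 4.9% × 17,460.00 Cr = 855.54 Cr
Total: 3,323.73 Cr + 855.54 Cr = 4,179.27 Cr

4,179.27 Cr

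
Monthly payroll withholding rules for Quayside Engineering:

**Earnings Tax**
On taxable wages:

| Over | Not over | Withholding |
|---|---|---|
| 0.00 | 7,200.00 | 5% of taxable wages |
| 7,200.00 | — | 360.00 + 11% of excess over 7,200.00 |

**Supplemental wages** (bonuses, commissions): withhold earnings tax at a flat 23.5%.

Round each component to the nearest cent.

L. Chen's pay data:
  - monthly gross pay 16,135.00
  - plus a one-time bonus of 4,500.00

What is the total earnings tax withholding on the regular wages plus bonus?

Earnings Tax: taxable = 16,135.00
  360.00 + 11% × (16,135.00 − 7,200.00) = 360.00 + 11% × 8,935.00 = 1,342.85
Supplemental (23.5% flat on bonus): 23.5% × 4,500.00 = 1,057.50
Total earnings tax: 1,342.85 + 1,057.50 = 2,400.35

2,400.35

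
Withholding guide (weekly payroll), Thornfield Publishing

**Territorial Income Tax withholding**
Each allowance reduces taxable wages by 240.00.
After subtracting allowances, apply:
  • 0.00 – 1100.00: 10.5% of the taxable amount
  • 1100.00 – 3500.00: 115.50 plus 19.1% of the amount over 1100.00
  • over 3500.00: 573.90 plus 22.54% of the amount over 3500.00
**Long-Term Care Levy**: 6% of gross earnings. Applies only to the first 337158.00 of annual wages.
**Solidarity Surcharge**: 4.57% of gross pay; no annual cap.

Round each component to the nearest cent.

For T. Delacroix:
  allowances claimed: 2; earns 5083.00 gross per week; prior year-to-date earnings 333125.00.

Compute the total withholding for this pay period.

Territorial Income Tax: taxable = 5083.00 − 2×240.00 = 4603.00
  573.90 + 22.54% × (4603.00 − 3500.00) = 573.90 + 22.54% × 1103.00 = 822.52
Long-Term Care Levy: cap 337158.00 − YTD 333125.00 = 4033.00 subject; 6% × 4033.00 = 241.98
Solidarity Surcharge: 4.57% × 5083.00 = 232.29
Total: 822.52 + 241.98 + 232.29 = 1296.79

1296.79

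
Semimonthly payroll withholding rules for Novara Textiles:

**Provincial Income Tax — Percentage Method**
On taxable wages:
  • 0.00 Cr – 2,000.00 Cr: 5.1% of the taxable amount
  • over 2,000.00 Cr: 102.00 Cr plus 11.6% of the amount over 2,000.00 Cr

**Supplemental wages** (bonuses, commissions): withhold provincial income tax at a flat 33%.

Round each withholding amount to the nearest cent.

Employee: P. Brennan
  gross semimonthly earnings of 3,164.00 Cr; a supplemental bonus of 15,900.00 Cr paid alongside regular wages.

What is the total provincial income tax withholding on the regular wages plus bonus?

5,484.02 Cr

Provincial Income Tax: taxable = 3,164.00 Cr
  102.00 Cr + 11.6% × (3,164.00 Cr − 2,000.00 Cr) = 102.00 Cr + 11.6% × 1,164.00 Cr = 237.02 Cr
Supplemental (33% flat on bonus): 33% × 15,900.00 Cr = 5,247.00 Cr
Total provincial income tax: 237.02 Cr + 5,247.00 Cr = 5,484.02 Cr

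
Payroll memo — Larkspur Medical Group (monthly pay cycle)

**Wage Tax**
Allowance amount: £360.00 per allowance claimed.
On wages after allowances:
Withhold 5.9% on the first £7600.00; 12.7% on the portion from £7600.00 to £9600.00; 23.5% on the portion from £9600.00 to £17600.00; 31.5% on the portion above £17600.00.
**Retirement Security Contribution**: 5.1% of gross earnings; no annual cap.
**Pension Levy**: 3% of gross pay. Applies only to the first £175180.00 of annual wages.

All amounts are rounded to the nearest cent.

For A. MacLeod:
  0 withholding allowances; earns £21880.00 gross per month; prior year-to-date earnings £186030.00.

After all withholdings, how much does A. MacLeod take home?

£16833.52

Wage Tax: taxable = £21880.00
  £2582.40 + 31.5% × (£21880.00 − £17600.00) = £2582.40 + 31.5% × £4280.00 = £3930.60
Retirement Security Contribution: 5.1% × £21880.00 = £1115.88
Pension Levy: YTD £186030.00 ≥ cap £175180.00 → £0.00
Total withheld: £3930.60 + £1115.88 + £0.00 = £5046.48
Net pay: £21880.00 − £5046.48 = £16833.52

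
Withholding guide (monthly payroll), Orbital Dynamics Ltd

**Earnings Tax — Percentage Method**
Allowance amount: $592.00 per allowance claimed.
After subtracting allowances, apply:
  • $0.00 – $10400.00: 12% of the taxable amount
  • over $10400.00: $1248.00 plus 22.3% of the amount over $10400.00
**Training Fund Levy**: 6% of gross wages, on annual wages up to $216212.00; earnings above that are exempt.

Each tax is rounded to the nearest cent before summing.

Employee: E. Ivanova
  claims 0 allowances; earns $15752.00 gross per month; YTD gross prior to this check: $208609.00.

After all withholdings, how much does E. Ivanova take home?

Earnings Tax: taxable = $15752.00
  $1248.00 + 22.3% × ($15752.00 − $10400.00) = $1248.00 + 22.3% × $5352.00 = $2441.50
Training Fund Levy: cap $216212.00 − YTD $208609.00 = $7603.00 subject; 6% × $7603.00 = $456.18
Total withheld: $2441.50 + $456.18 = $2897.68
Net pay: $15752.00 − $2897.68 = $12854.32

$12854.32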